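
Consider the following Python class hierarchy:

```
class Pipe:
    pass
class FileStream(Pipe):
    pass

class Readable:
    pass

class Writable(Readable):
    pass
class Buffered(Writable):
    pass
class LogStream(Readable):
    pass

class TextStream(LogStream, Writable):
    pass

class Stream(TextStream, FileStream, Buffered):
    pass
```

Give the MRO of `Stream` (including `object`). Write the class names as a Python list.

[Stream, TextStream, LogStream, FileStream, Pipe, Buffered, Writable, Readable, object]

L[Stream] = Stream + merge(L[TextStream], L[FileStream], L[Buffered], [TextStream FileStream Buffered])
  take TextStream:  [TextStream LogStream Writable Readable object] + [FileStream Pipe object] + [Buffered Writable Readable object] + [TextStream FileStream Buffered]
  take LogStream:  [LogStream Writable Readable object] + [FileStream Pipe object] + [Buffered Writable Readable object] + [FileStream Buffered]
  take FileStream:  [Writable Readable object] + [FileStream Pipe object] + [Buffered Writable Readable object] + [FileStream Buffered]
  take Pipe:  [Writable Readable object] + [Pipe object] + [Buffered Writable Readable object] + [Buffered]
  take Buffered:  [Writable Readable object] + [object] + [Buffered Writable Readable object] + [Buffered]
  take Writable:  [Writable Readable object] + [object] + [Writable Readable object]
  take Readable:  [Readable object] + [object] + [Readable object]
  take object:  [object] + [object] + [object]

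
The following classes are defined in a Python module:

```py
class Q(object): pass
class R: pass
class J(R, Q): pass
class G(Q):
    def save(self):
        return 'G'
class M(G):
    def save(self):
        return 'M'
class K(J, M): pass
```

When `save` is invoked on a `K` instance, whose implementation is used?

L[K] = K + merge(L[J], L[M], [J M])
  take J:  [J R Q object] + [M G Q object] + [J M]
  take R:  [R Q object] + [M G Q object] + [M]
  take M:  [Q object] + [M G Q object] + [M]
  take G:  [Q object] + [G Q object]
  take Q:  [Q object] + [Q object]
  take object:  [object] + [object]
MRO: K J R M G Q object
save is defined in: G, M. First along the MRO is M.

M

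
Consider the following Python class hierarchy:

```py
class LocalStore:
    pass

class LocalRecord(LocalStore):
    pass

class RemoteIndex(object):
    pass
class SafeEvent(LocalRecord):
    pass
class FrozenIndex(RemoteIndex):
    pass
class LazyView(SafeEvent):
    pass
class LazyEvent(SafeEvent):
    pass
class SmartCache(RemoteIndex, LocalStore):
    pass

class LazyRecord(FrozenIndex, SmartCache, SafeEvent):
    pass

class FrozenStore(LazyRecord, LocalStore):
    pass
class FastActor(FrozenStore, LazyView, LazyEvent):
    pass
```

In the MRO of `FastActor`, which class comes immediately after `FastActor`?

FrozenStore

L[FastActor] = FastActor + merge(L[FrozenStore], L[LazyView], L[LazyEvent], [FrozenStore LazyView LazyEvent])
  take FrozenStore:  [FrozenStore LazyRecord FrozenIndex SmartCache RemoteIndex SafeEvent LocalRecord LocalStore object] + [LazyView SafeEvent LocalRecord LocalStore object] + [LazyEvent SafeEvent LocalRecord LocalStore object] + [FrozenStore LazyView LazyEvent]
  take LazyRecord:  [LazyRecord FrozenIndex SmartCache RemoteIndex SafeEvent LocalRecord LocalStore object] + [LazyView SafeEvent LocalRecord LocalStore object] + [LazyEvent SafeEvent LocalRecord LocalStore object] + [LazyView LazyEvent]
  take FrozenIndex:  [FrozenIndex SmartCache RemoteIndex SafeEvent LocalRecord LocalStore object] + [LazyView SafeEvent LocalRecord LocalStore object] + [LazyEvent SafeEvent LocalRecord LocalStore object] + [LazyView LazyEvent]
  take SmartCache:  [SmartCache RemoteIndex SafeEvent LocalRecord LocalStore object] + [LazyView SafeEvent LocalRecord LocalStore object] + [LazyEvent SafeEvent LocalRecord LocalStore object] + [LazyView LazyEvent]
  take RemoteIndex:  [RemoteIndex SafeEvent LocalRecord LocalStore object] + [LazyView SafeEvent LocalRecord LocalStore object] + [LazyEvent SafeEvent LocalRecord LocalStore object] + [LazyView LazyEvent]
  take LazyView:  [SafeEvent LocalRecord LocalStore object] + [LazyView SafeEvent LocalRecord LocalStore object] + [LazyEvent SafeEvent LocalRecord LocalStore object] + [LazyView LazyEvent]
  take LazyEvent:  [SafeEvent LocalRecord LocalStore object] + [SafeEvent LocalRecord LocalStore object] + [LazyEvent SafeEvent LocalRecord LocalStore object] + [LazyEvent]
  take SafeEvent:  [SafeEvent LocalRecord LocalStore object] + [SafeEvent LocalRecord LocalStore object] + [SafeEvent LocalRecord LocalStore object]
  take LocalRecord:  [LocalRecord LocalStore object] + [LocalRecord LocalStore object] + [LocalRecord LocalStore object]
  take LocalStore:  [LocalStore object] + [LocalStore object] + [LocalStore object]
  take object:  [object] + [object] + [object]
MRO: FastActor FrozenStore LazyRecord FrozenIndex SmartCache RemoteIndex LazyView LazyEvent SafeEvent LocalRecord LocalStore object
FastActor is at position 0; next is FrozenStore.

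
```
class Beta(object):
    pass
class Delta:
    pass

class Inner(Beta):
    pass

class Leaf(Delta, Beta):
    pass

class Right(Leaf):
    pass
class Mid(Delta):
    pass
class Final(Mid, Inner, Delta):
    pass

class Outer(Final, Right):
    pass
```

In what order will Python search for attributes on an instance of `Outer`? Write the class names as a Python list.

[Outer, Final, Mid, Inner, Right, Leaf, Delta, Beta, object]

L[Outer] = Outer + merge(L[Final], L[Right], [Final Right])
  take Final:  [Final Mid Inner Delta Beta object] + [Right Leaf Delta Beta object] + [Final Right]
  take Mid:  [Mid Inner Delta Beta object] + [Right Leaf Delta Beta object] + [Right]
  take Inner:  [Inner Delta Beta object] + [Right Leaf Delta Beta object] + [Right]
  take Right:  [Delta Beta object] + [Right Leaf Delta Beta object] + [Right]
  take Leaf:  [Delta Beta object] + [Leaf Delta Beta object]
  take Delta:  [Delta Beta object] + [Delta Beta object]
  take Beta:  [Beta object] + [Beta object]
  take object:  [object] + [object]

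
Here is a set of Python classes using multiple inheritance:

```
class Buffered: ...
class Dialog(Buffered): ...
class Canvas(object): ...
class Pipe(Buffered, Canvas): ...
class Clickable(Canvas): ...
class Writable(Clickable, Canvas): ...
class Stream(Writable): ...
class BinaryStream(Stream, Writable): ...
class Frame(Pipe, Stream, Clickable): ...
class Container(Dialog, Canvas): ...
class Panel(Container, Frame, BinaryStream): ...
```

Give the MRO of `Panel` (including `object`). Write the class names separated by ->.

Panel -> Container -> Dialog -> Frame -> Pipe -> Buffered -> BinaryStream -> Stream -> Writable -> Clickable -> Canvas -> object

L[Panel] = Panel + merge(L[Container], L[Frame], L[BinaryStream], [Container Frame BinaryStream])
  take Container:  [Container Dialog Buffered Canvas object] + [Frame Pipe Buffered Stream Writable Clickable Canvas object] + [BinaryStream Stream Writable Clickable Canvas object] + [Container Frame BinaryStream]
  take Dialog:  [Dialog Buffered Canvas object] + [Frame Pipe Buffered Stream Writable Clickable Canvas object] + [BinaryStream Stream Writable Clickable Canvas object] + [Frame BinaryStream]
  take Frame:  [Buffered Canvas object] + [Frame Pipe Buffered Stream Writable Clickable Canvas object] + [BinaryStream Stream Writable Clickable Canvas object] + [Frame BinaryStream]
  take Pipe:  [Buffered Canvas object] + [Pipe Buffered Stream Writable Clickable Canvas object] + [BinaryStream Stream Writable Clickable Canvas object] + [BinaryStream]
  take Buffered:  [Buffered Canvas object] + [Buffered Stream Writable Clickable Canvas object] + [BinaryStream Stream Writable Clickable Canvas object] + [BinaryStream]
  take BinaryStream:  [Canvas object] + [Stream Writable Clickable Canvas object] + [BinaryStream Stream Writable Clickable Canvas object] + [BinaryStream]
  take Stream:  [Canvas object] + [Stream Writable Clickable Canvas object] + [Stream Writable Clickable Canvas object]
  take Writable:  [Canvas object] + [Writable Clickable Canvas object] + [Writable Clickable Canvas object]
  take Clickable:  [Canvas object] + [Clickable Canvas object] + [Clickable Canvas object]
  take Canvas:  [Canvas object] + [Canvas object] + [Canvas object]
  take object:  [object] + [object] + [object]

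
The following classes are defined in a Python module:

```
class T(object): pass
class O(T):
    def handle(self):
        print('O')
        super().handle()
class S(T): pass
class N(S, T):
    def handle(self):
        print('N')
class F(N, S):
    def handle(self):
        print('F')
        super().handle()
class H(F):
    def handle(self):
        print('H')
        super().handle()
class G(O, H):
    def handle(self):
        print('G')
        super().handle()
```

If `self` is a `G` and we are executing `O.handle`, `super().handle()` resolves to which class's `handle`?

H

L[G] = G + merge(L[O], L[H], [O H])
  take O:  [O T object] + [H F N S T object] + [O H]
  take H:  [T object] + [H F N S T object] + [H]
  take F:  [T object] + [F N S T object]
  take N:  [T object] + [N S T object]
  take S:  [T object] + [S T object]
  take T:  [T object] + [T object]
  take object:  [object] + [object]
MRO: G O H F N S T object
super() in O.handle on a G instance goes to the class after O in G's MRO: H.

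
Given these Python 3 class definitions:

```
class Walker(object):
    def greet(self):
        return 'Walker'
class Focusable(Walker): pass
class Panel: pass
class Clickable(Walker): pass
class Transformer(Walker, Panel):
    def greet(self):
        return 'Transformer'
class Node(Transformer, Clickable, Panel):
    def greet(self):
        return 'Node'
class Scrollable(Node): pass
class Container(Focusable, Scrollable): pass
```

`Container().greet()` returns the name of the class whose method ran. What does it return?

L[Container] = Container + merge(L[Focusable], L[Scrollable], [Focusable Scrollable])
  take Focusable:  [Focusable Walker object] + [Scrollable Node Transformer Clickable Walker Panel object] + [Focusable Scrollable]
  take Scrollable:  [Walker object] + [Scrollable Node Transformer Clickable Walker Panel object] + [Scrollable]
  take Node:  [Walker object] + [Node Transformer Clickable Walker Panel object]
  take Transformer:  [Walker object] + [Transformer Clickable Walker Panel object]
  take Clickable:  [Walker object] + [Clickable Walker Panel object]
  take Walker:  [Walker object] + [Walker Panel object]
  take Panel:  [object] + [Panel object]
  take object:  [object] + [object]
MRO: Container Focusable Scrollable Node Transformer Clickable Walker Panel object
greet is defined in: Node, Transformer, Walker. First along the MRO is Node.

Node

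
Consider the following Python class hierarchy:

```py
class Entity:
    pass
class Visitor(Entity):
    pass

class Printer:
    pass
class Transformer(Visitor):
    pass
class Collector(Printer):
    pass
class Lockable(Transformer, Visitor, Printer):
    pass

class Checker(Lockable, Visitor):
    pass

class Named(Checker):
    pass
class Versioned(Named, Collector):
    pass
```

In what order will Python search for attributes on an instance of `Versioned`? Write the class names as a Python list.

[Versioned, Named, Checker, Lockable, Transformer, Visitor, Entity, Collector, Printer, object]

L[Versioned] = Versioned + merge(L[Named], L[Collector], [Named Collector])
  take Named:  [Named Checker Lockable Transformer Visitor Entity Printer object] + [Collector Printer object] + [Named Collector]
  take Checker:  [Checker Lockable Transformer Visitor Entity Printer object] + [Collector Printer object] + [Collector]
  take Lockable:  [Lockable Transformer Visitor Entity Printer object] + [Collector Printer object] + [Collector]
  take Transformer:  [Transformer Visitor Entity Printer object] + [Collector Printer object] + [Collector]
  take Visitor:  [Visitor Entity Printer object] + [Collector Printer object] + [Collector]
  take Entity:  [Entity Printer object] + [Collector Printer object] + [Collector]
  take Collector:  [Printer object] + [Collector Printer object] + [Collector]
  take Printer:  [Printer object] + [Printer object]
  take object:  [object] + [object]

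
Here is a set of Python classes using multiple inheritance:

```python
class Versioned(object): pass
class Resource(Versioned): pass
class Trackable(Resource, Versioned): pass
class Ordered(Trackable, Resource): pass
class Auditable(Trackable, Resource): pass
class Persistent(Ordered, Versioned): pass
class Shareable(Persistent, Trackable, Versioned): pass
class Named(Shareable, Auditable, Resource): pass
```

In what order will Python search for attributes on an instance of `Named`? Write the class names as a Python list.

[Named, Shareable, Persistent, Ordered, Auditable, Trackable, Resource, Versioned, object]

L[Named] = Named + merge(L[Shareable], L[Auditable], L[Resource], [Shareable Auditable Resource])
  take Shareable:  [Shareable Persistent Ordered Trackable Resource Versioned object] + [Auditable Trackable Resource Versioned object] + [Resource Versioned object] + [Shareable Auditable Resource]
  take Persistent:  [Persistent Ordered Trackable Resource Versioned object] + [Auditable Trackable Resource Versioned object] + [Resource Versioned object] + [Auditable Resource]
  take Ordered:  [Ordered Trackable Resource Versioned object] + [Auditable Trackable Resource Versioned object] + [Resource Versioned object] + [Auditable Resource]
  take Auditable:  [Trackable Resource Versioned object] + [Auditable Trackable Resource Versioned object] + [Resource Versioned object] + [Auditable Resource]
  take Trackable:  [Trackable Resource Versioned object] + [Trackable Resource Versioned object] + [Resource Versioned object] + [Resource]
  take Resource:  [Resource Versioned object] + [Resource Versioned object] + [Resource Versioned object] + [Resource]
  take Versioned:  [Versioned object] + [Versioned object] + [Versioned object]
  take object:  [object] + [object] + [object]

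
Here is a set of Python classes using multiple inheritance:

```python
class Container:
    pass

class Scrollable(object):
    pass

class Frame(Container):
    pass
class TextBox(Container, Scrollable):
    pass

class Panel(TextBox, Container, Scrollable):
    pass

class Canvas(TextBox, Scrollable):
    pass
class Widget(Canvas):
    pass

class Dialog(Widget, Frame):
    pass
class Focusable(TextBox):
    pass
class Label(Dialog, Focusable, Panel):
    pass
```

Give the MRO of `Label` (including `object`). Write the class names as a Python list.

[Label, Dialog, Widget, Canvas, Focusable, Panel, TextBox, Frame, Container, Scrollable, object]

L[Label] = Label + merge(L[Dialog], L[Focusable], L[Panel], [Dialog Focusable Panel])
  take Dialog:  [Dialog Widget Canvas TextBox Frame Container Scrollable object] + [Focusable TextBox Container Scrollable object] + [Panel TextBox Container Scrollable object] + [Dialog Focusable Panel]
  take Widget:  [Widget Canvas TextBox Frame Container Scrollable object] + [Focusable TextBox Container Scrollable object] + [Panel TextBox Container Scrollable object] + [Focusable Panel]
  take Canvas:  [Canvas TextBox Frame Container Scrollable object] + [Focusable TextBox Container Scrollable object] + [Panel TextBox Container Scrollable object] + [Focusable Panel]
  take Focusable:  [TextBox Frame Container Scrollable object] + [Focusable TextBox Container Scrollable object] + [Panel TextBox Container Scrollable object] + [Focusable Panel]
  take Panel:  [TextBox Frame Container Scrollable object] + [TextBox Container Scrollable object] + [Panel TextBox Container Scrollable object] + [Panel]
  take TextBox:  [TextBox Frame Container Scrollable object] + [TextBox Container Scrollable object] + [TextBox Container Scrollable object]
  take Frame:  [Frame Container Scrollable object] + [Container Scrollable object] + [Container Scrollable object]
  take Container:  [Container Scrollable object] + [Container Scrollable object] + [Container Scrollable object]
  take Scrollable:  [Scrollable object] + [Scrollable object] + [Scrollable object]
  take object:  [object] + [object] + [object]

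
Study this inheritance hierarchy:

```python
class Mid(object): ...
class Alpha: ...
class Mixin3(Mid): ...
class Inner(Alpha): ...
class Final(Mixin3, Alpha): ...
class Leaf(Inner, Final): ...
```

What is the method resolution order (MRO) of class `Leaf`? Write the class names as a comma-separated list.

L[Leaf] = Leaf + merge(L[Inner], L[Final], [Inner Final])
  take Inner:  [Inner Alpha object] + [Final Mixin3 Mid Alpha object] + [Inner Final]
  take Final:  [Alpha object] + [Final Mixin3 Mid Alpha object] + [Final]
  take Mixin3:  [Alpha object] + [Mixin3 Mid Alpha object]
  take Mid:  [Alpha object] + [Mid Alpha object]
  take Alpha:  [Alpha object] + [Alpha object]
  take object:  [object] + [object]

Leaf, Inner, Final, Mixin3, Mid, Alpha, object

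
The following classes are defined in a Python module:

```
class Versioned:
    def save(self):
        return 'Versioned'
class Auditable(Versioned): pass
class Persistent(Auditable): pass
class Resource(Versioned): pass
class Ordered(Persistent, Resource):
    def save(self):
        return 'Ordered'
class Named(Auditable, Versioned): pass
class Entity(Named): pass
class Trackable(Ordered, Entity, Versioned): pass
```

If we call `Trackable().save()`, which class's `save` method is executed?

L[Trackable] = Trackable + merge(L[Ordered], L[Entity], L[Versioned], [Ordered Entity Versioned])
  take Ordered:  [Ordered Persistent Auditable Resource Versioned object] + [Entity Named Auditable Versioned object] + [Versioned object] + [Ordered Entity Versioned]
  take Persistent:  [Persistent Auditable Resource Versioned object] + [Entity Named Auditable Versioned object] + [Versioned object] + [Entity Versioned]
  take Entity:  [Auditable Resource Versioned object] + [Entity Named Auditable Versioned object] + [Versioned object] + [Entity Versioned]
  take Named:  [Auditable Resource Versioned object] + [Named Auditable Versioned object] + [Versioned object] + [Versioned]
  take Auditable:  [Auditable Resource Versioned object] + [Auditable Versioned object] + [Versioned object] + [Versioned]
  take Resource:  [Resource Versioned object] + [Versioned object] + [Versioned object] + [Versioned]
  take Versioned:  [Versioned object] + [Versioned object] + [Versioned object] + [Versioned]
  take object:  [object] + [object] + [object]
MRO: Trackable Ordered Persistent Entity Named Auditable Resource Versioned object
save is defined in: Ordered, Versioned. First along the MRO is Ordered.

Ordered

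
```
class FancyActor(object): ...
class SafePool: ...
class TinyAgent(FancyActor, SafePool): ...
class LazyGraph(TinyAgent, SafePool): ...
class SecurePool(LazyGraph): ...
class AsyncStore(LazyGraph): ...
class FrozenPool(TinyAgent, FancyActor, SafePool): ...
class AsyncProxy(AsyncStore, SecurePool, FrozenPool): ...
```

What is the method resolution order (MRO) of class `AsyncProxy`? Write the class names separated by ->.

L[AsyncProxy] = AsyncProxy + merge(L[AsyncStore], L[SecurePool], L[FrozenPool], [AsyncStore SecurePool FrozenPool])
  take AsyncStore:  [AsyncStore LazyGraph TinyAgent FancyActor SafePool object] + [SecurePool LazyGraph TinyAgent FancyActor SafePool object] + [FrozenPool TinyAgent FancyActor SafePool object] + [AsyncStore SecurePool FrozenPool]
  take SecurePool:  [LazyGraph TinyAgent FancyActor SafePool object] + [SecurePool LazyGraph TinyAgent FancyActor SafePool object] + [FrozenPool TinyAgent FancyActor SafePool object] + [SecurePool FrozenPool]
  take LazyGraph:  [LazyGraph TinyAgent FancyActor SafePool object] + [LazyGraph TinyAgent FancyActor SafePool object] + [FrozenPool TinyAgent FancyActor SafePool object] + [FrozenPool]
  take FrozenPool:  [TinyAgent FancyActor SafePool object] + [TinyAgent FancyActor SafePool object] + [FrozenPool TinyAgent FancyActor SafePool object] + [FrozenPool]
  take TinyAgent:  [TinyAgent FancyActor SafePool object] + [TinyAgent FancyActor SafePool object] + [TinyAgent FancyActor SafePool object]
  take FancyActor:  [FancyActor SafePool object] + [FancyActor SafePool object] + [FancyActor SafePool object]
  take SafePool:  [SafePool object] + [SafePool object] + [SafePool object]
  take object:  [object] + [object] + [object]

AsyncProxy -> AsyncStore -> SecurePool -> LazyGraph -> FrozenPool -> TinyAgent -> FancyActor -> SafePool -> object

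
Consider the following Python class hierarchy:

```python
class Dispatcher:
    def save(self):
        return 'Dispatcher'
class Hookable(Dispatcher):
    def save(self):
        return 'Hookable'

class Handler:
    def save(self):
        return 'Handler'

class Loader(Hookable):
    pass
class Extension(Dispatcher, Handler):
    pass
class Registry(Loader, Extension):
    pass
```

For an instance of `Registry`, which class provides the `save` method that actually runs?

Hookable

L[Registry] = Registry + merge(L[Loader], L[Extension], [Loader Extension])
  take Loader:  [Loader Hookable Dispatcher object] + [Extension Dispatcher Handler object] + [Loader Extension]
  take Hookable:  [Hookable Dispatcher object] + [Extension Dispatcher Handler object] + [Extension]
  take Extension:  [Dispatcher object] + [Extension Dispatcher Handler object] + [Extension]
  take Dispatcher:  [Dispatcher object] + [Dispatcher Handler object]
  take Handler:  [object] + [Handler object]
  take object:  [object] + [object]
MRO: Registry Loader Hookable Extension Dispatcher Handler object
save is defined in: Dispatcher, Handler, Hookable. First along the MRO is Hookable.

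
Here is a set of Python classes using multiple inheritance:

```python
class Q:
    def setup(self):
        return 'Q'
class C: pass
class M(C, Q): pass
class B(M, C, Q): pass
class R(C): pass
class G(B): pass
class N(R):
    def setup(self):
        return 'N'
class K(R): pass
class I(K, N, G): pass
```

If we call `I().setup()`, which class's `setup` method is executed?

L[I] = I + merge(L[K], L[N], L[G], [K N G])
  take K:  [K R C object] + [N R C object] + [G B M C Q object] + [K N G]
  take N:  [R C object] + [N R C object] + [G B M C Q object] + [N G]
  take R:  [R C object] + [R C object] + [G B M C Q object] + [G]
  take G:  [C object] + [C object] + [G B M C Q object] + [G]
  take B:  [C object] + [C object] + [B M C Q object]
  take M:  [C object] + [C object] + [M C Q object]
  take C:  [C object] + [C object] + [C Q object]
  take Q:  [object] + [object] + [Q object]
  take object:  [object] + [object] + [object]
MRO: I K N R G B M C Q object
setup is defined in: N, Q. First along the MRO is N.

N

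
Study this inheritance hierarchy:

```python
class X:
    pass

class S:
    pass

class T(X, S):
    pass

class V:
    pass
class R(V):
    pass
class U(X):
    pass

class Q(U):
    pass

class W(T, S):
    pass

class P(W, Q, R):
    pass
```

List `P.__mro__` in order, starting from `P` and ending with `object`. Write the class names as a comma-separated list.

L[P] = P + merge(L[W], L[Q], L[R], [W Q R])
  take W:  [W T X S object] + [Q U X object] + [R V object] + [W Q R]
  take T:  [T X S object] + [Q U X object] + [R V object] + [Q R]
  take Q:  [X S object] + [Q U X object] + [R V object] + [Q R]
  take U:  [X S object] + [U X object] + [R V object] + [R]
  take X:  [X S object] + [X object] + [R V object] + [R]
  take S:  [S object] + [object] + [R V object] + [R]
  take R:  [object] + [object] + [R V object] + [R]
  take V:  [object] + [object] + [V object]
  take object:  [object] + [object] + [object]

P, W, T, Q, U, X, S, R, V, object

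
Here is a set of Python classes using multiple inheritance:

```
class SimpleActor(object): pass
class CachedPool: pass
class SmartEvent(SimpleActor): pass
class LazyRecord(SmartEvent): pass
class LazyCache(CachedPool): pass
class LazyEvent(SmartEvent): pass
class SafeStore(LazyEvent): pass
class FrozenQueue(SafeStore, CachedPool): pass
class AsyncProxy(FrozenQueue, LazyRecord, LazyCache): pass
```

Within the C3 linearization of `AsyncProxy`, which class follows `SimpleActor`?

L[AsyncProxy] = AsyncProxy + merge(L[FrozenQueue], L[LazyRecord], L[LazyCache], [FrozenQueue LazyRecord LazyCache])
  take FrozenQueue:  [FrozenQueue SafeStore LazyEvent SmartEvent SimpleActor CachedPool object] + [LazyRecord SmartEvent SimpleActor object] + [LazyCache CachedPool object] + [FrozenQueue LazyRecord LazyCache]
  take SafeStore:  [SafeStore LazyEvent SmartEvent SimpleActor CachedPool object] + [LazyRecord SmartEvent SimpleActor object] + [LazyCache CachedPool object] + [LazyRecord LazyCache]
  take LazyEvent:  [LazyEvent SmartEvent SimpleActor CachedPool object] + [LazyRecord SmartEvent SimpleActor object] + [LazyCache CachedPool object] + [LazyRecord LazyCache]
  take LazyRecord:  [SmartEvent SimpleActor CachedPool object] + [LazyRecord SmartEvent SimpleActor object] + [LazyCache CachedPool object] + [LazyRecord LazyCache]
  take SmartEvent:  [SmartEvent SimpleActor CachedPool object] + [SmartEvent SimpleActor object] + [LazyCache CachedPool object] + [LazyCache]
  take SimpleActor:  [SimpleActor CachedPool object] + [SimpleActor object] + [LazyCache CachedPool object] + [LazyCache]
  take LazyCache:  [CachedPool object] + [object] + [LazyCache CachedPool object] + [LazyCache]
  take CachedPool:  [CachedPool object] + [object] + [CachedPool object]
  take object:  [object] + [object] + [object]
MRO: AsyncProxy FrozenQueue SafeStore LazyEvent LazyRecord SmartEvent SimpleActor LazyCache CachedPool object
SimpleActor is at position 6; next is LazyCache.

LazyCache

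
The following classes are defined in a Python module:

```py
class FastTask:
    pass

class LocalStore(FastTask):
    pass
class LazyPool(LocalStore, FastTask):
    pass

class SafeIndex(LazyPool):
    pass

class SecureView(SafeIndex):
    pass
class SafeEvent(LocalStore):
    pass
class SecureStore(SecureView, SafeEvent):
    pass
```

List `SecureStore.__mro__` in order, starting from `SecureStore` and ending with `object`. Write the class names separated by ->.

SecureStore -> SecureView -> SafeIndex -> LazyPool -> SafeEvent -> LocalStore -> FastTask -> object

L[SecureStore] = SecureStore + merge(L[SecureView], L[SafeEvent], [SecureView SafeEvent])
  take SecureView:  [SecureView SafeIndex LazyPool LocalStore FastTask object] + [SafeEvent LocalStore FastTask object] + [SecureView SafeEvent]
  take SafeIndex:  [SafeIndex LazyPool LocalStore FastTask object] + [SafeEvent LocalStore FastTask object] + [SafeEvent]
  take LazyPool:  [LazyPool LocalStore FastTask object] + [SafeEvent LocalStore FastTask object] + [SafeEvent]
  take SafeEvent:  [LocalStore FastTask object] + [SafeEvent LocalStore FastTask object] + [SafeEvent]
  take LocalStore:  [LocalStore FastTask object] + [LocalStore FastTask object]
  take FastTask:  [FastTask object] + [FastTask object]
  take object:  [object] + [object]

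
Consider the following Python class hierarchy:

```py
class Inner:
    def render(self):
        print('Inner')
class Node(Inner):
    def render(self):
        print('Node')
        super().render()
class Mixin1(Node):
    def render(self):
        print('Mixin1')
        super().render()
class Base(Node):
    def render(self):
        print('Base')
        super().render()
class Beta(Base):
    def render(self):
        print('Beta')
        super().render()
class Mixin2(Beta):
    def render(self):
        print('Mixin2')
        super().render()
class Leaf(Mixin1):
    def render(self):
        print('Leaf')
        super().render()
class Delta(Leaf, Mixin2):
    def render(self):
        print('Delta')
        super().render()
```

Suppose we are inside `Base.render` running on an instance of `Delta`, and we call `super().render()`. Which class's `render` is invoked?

L[Delta] = Delta + merge(L[Leaf], L[Mixin2], [Leaf Mixin2])
  take Leaf:  [Leaf Mixin1 Node Inner object] + [Mixin2 Beta Base Node Inner object] + [Leaf Mixin2]
  take Mixin1:  [Mixin1 Node Inner object] + [Mixin2 Beta Base Node Inner object] + [Mixin2]
  take Mixin2:  [Node Inner object] + [Mixin2 Beta Base Node Inner object] + [Mixin2]
  take Beta:  [Node Inner object] + [Beta Base Node Inner object]
  take Base:  [Node Inner object] + [Base Node Inner object]
  take Node:  [Node Inner object] + [Node Inner object]
  take Inner:  [Inner object] + [Inner object]
  take object:  [object] + [object]
MRO: Delta Leaf Mixin1 Mixin2 Beta Base Node Inner object
super() in Base.render on a Delta instance goes to the class after Base in Delta's MRO: Node.

Node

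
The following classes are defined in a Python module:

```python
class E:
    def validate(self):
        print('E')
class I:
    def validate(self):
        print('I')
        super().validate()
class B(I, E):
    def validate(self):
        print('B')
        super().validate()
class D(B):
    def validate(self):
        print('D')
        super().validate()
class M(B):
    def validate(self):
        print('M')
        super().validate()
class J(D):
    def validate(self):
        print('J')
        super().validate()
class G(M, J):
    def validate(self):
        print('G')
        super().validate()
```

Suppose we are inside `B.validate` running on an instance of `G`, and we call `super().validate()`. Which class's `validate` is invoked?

L[G] = G + merge(L[M], L[J], [M J])
  take M:  [M B I E object] + [J D B I E object] + [M J]
  take J:  [B I E object] + [J D B I E object] + [J]
  take D:  [B I E object] + [D B I E object]
  take B:  [B I E object] + [B I E object]
  take I:  [I E object] + [I E object]
  take E:  [E object] + [E object]
  take object:  [object] + [object]
MRO: G M J D B I E object
super() in B.validate on a G instance goes to the class after B in G's MRO: I.

I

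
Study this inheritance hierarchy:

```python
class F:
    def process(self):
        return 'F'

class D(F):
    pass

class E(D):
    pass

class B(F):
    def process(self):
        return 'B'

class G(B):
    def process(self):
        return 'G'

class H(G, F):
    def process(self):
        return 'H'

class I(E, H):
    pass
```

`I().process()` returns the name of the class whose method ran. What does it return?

L[I] = I + merge(L[E], L[H], [E H])
  take E:  [E D F object] + [H G B F object] + [E H]
  take D:  [D F object] + [H G B F object] + [H]
  take H:  [F object] + [H G B F object] + [H]
  take G:  [F object] + [G B F object]
  take B:  [F object] + [B F object]
  take F:  [F object] + [F object]
  take object:  [object] + [object]
MRO: I E D H G B F object
process is defined in: B, F, G, H. First along the MRO is H.

H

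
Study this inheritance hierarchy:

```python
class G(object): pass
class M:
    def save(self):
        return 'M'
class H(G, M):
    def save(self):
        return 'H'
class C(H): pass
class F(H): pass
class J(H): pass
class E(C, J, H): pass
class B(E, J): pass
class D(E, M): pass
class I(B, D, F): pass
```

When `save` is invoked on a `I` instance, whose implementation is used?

L[I] = I + merge(L[B], L[D], L[F], [B D F])
  take B:  [B E C J H G M object] + [D E C J H G M object] + [F H G M object] + [B D F]
  take D:  [E C J H G M object] + [D E C J H G M object] + [F H G M object] + [D F]
  take E:  [E C J H G M object] + [E C J H G M object] + [F H G M object] + [F]
  take C:  [C J H G M object] + [C J H G M object] + [F H G M object] + [F]
  take J:  [J H G M object] + [J H G M object] + [F H G M object] + [F]
  take F:  [H G M object] + [H G M object] + [F H G M object] + [F]
  take H:  [H G M object] + [H G M object] + [H G M object]
  take G:  [G M object] + [G M object] + [G M object]
  take M:  [M object] + [M object] + [M object]
  take object:  [object] + [object] + [object]
MRO: I B D E C J F H G M object
save is defined in: H, M. First along the MRO is H.

H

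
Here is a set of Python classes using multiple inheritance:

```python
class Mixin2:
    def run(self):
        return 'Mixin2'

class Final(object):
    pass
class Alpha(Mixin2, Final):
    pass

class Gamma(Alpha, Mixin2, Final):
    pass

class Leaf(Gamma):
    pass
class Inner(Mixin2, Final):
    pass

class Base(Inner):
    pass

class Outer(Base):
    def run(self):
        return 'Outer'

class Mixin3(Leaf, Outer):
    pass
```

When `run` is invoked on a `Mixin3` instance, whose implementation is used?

Outer

L[Mixin3] = Mixin3 + merge(L[Leaf], L[Outer], [Leaf Outer])
  take Leaf:  [Leaf Gamma Alpha Mixin2 Final object] + [Outer Base Inner Mixin2 Final object] + [Leaf Outer]
  take Gamma:  [Gamma Alpha Mixin2 Final object] + [Outer Base Inner Mixin2 Final object] + [Outer]
  take Alpha:  [Alpha Mixin2 Final object] + [Outer Base Inner Mixin2 Final object] + [Outer]
  take Outer:  [Mixin2 Final object] + [Outer Base Inner Mixin2 Final object] + [Outer]
  take Base:  [Mixin2 Final object] + [Base Inner Mixin2 Final object]
  take Inner:  [Mixin2 Final object] + [Inner Mixin2 Final object]
  take Mixin2:  [Mixin2 Final object] + [Mixin2 Final object]
  take Final:  [Final object] + [Final object]
  take object:  [object] + [object]
MRO: Mixin3 Leaf Gamma Alpha Outer Base Inner Mixin2 Final object
run is defined in: Mixin2, Outer. First along the MRO is Outer.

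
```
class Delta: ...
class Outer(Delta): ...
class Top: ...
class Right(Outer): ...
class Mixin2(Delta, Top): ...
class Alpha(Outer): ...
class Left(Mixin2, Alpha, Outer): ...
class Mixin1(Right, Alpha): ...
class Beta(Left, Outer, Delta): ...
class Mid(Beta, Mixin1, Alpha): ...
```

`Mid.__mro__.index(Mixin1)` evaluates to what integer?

4

L[Mid] = Mid + merge(L[Beta], L[Mixin1], L[Alpha], [Beta Mixin1 Alpha])
  take Beta:  [Beta Left Mixin2 Alpha Outer Delta Top object] + [Mixin1 Right Alpha Outer Delta object] + [Alpha Outer Delta object] + [Beta Mixin1 Alpha]
  take Left:  [Left Mixin2 Alpha Outer Delta Top object] + [Mixin1 Right Alpha Outer Delta object] + [Alpha Outer Delta object] + [Mixin1 Alpha]
  take Mixin2:  [Mixin2 Alpha Outer Delta Top object] + [Mixin1 Right Alpha Outer Delta object] + [Alpha Outer Delta object] + [Mixin1 Alpha]
  take Mixin1:  [Alpha Outer Delta Top object] + [Mixin1 Right Alpha Outer Delta object] + [Alpha Outer Delta object] + [Mixin1 Alpha]
  take Right:  [Alpha Outer Delta Top object] + [Right Alpha Outer Delta object] + [Alpha Outer Delta object] + [Alpha]
  take Alpha:  [Alpha Outer Delta Top object] + [Alpha Outer Delta object] + [Alpha Outer Delta object] + [Alpha]
  take Outer:  [Outer Delta Top object] + [Outer Delta object] + [Outer Delta object]
  take Delta:  [Delta Top object] + [Delta object] + [Delta object]
  take Top:  [Top object] + [object] + [object]
  take object:  [object] + [object] + [object]
MRO: Mid Beta Left Mixin2 Mixin1 Right Alpha Outer Delta Top object
Mixin1 sits at index 4.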